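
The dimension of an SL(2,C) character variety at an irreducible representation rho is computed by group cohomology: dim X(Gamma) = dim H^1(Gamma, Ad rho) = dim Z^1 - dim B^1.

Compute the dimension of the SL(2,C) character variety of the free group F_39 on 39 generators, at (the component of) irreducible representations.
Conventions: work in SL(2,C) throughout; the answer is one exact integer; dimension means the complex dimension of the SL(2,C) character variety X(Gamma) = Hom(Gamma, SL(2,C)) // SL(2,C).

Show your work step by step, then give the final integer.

Here Gamma is free of rank 39 — no relator constrains a cocycle.
Z^1(Gamma, Ad rho) = (sl_2)^39: a cocycle is a free choice of one sl_2 vector per generator, so dim Z^1 = 3*39 = 117.
At an irreducible rho the centralizer of the image in sl_2 is 0, so the coboundary map sl_2 -> Z^1 is injective: dim B^1 = 3.
dim H^1 = 117 - 3 = 114, which is dim X.

114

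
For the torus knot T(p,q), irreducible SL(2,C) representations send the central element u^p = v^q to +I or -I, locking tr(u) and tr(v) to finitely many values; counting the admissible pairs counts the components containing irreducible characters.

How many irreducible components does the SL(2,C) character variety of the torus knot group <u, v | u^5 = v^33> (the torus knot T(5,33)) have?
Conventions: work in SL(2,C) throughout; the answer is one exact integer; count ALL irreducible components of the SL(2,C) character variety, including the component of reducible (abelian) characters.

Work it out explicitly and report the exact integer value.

65

For T(5,33): irreducibility forces the central element u^5 = v^33 to one of +I, -I.
So on each irreducible component the traces are pinned: tr(u) = 2*cos(pi*alpha/5) with 1 <= alpha <= 4, tr(v) = 2*cos(pi*beta/33) with 1 <= beta <= 32.
u^5 = (-1)^alpha I and v^33 = (-1)^beta I must agree, so alpha and beta have equal parity.
Counting: 2 odd alphas x 16 odd betas + 2 even alphas x 16 even betas = 32 + 32 = 64.
Total: 64 irreducible-character components + 1 reducible (abelian) component = 65.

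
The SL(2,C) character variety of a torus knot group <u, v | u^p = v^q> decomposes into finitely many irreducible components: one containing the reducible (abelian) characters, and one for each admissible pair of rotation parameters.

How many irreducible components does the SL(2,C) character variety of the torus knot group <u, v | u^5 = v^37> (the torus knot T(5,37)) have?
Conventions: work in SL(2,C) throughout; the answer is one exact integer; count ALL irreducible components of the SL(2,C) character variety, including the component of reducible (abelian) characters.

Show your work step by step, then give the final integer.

Gamma = < u, v | u^5 = v^37 > (torus knot T(5,37)); the central element u^5 = v^37 acts as +I or -I in any irreducible SL(2,C) representation.
So on each irreducible component the traces are pinned: tr(u) = 2*cos(pi*alpha/5) with 1 <= alpha <= 4, tr(v) = 2*cos(pi*beta/37) with 1 <= beta <= 36.
The two central values (-1)^alpha I and (-1)^beta I must be the same matrix, so alpha and beta share a parity.
count pairs: odd alpha (2 choices) x odd beta (18), plus even alpha (2) x even beta (18): 2*18 + 2*18 = 72.
components with irreducible characters: 72; plus the single component of reducible (abelian) characters: total 73.

73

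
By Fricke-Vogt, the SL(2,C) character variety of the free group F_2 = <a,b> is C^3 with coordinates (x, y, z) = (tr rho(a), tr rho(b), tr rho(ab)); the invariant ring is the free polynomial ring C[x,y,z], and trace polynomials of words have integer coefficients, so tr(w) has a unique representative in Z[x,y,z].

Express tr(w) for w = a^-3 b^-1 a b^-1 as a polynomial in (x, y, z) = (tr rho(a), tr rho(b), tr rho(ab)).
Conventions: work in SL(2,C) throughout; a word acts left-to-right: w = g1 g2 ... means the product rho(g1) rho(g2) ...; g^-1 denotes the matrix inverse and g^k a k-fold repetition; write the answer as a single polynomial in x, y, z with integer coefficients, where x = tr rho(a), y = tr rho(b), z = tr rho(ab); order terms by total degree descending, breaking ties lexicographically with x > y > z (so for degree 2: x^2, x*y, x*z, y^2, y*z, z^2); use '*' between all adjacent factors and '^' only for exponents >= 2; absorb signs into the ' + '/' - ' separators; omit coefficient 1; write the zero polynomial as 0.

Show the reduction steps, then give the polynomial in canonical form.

x^3*y*z - x^4 - x^2*y^2 - x^2*z^2 + 4*x^2 + z^2 - 2

tr(a^-1) = tr(a) = x
tr(a^-1 b) = tr(b) * tr(a) - tr(b a) = x*y - z
tr(b^-1 a^-1) = tr(a^-1) * tr(b) - tr(a^-1 b) = z
tr(b a b) = tr(b) * tr(a b) - tr(a) = y*z - x
tr(b a b a) = tr(b a) * tr(b a) - tr(1) = z^2 - 2
tr(a^-1 b a b) = tr(b a b) * tr(a) - tr(b a b a) = x*y*z - x^2 - z^2 + 2
reduce: tr(a^-2 b a b) = tr(a^-1 b a b) * tr(a) - tr(a^-1 b a b a) = x^2*y*z - x^3 - x*z^2 - y*z + 3*x
tr(a b^-1 a^-2 b) = tr(a^-2 b a) * tr(b) - tr(a^-2 b a b) = -x^2*y*z + x^3 + x*y^2 + x*z^2 - 3*x
reduce: tr(b^-1 a b^-1 a^-2) = tr(a b^-1 a^-2) * tr(b) - tr(a b^-1 a^-2 b) = x^2*y*z - x^3 - x*y^2 - x*z^2 + y*z + 3*x
so tr(a^-3 b^-1 a b^-1) = tr(b^-1 a b^-1 a^-2) * tr(a) - tr(b^-1 a b^-1 a^-1) = x^3*y*z - x^4 - x^2*y^2 - x^2*z^2 + 4*x^2 + z^2 - 2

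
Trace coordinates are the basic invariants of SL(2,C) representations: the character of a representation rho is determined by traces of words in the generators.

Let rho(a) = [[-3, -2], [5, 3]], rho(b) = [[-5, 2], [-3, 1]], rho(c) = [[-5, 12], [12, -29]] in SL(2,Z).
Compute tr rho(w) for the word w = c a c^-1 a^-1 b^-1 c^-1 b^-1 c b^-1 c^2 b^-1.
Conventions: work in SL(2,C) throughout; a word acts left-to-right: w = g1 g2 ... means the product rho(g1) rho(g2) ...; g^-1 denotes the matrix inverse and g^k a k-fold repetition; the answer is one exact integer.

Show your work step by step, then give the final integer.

rho(c) = [[-5, 12], [12, -29]]
... * rho(a) = [[-3, -2], [5, 3]]  ->  [[75, 46], [-181, -111]]
... * rho(c^-1) = [[-29, -12], [-12, -5]]  ->  [[-2727, -1130], [6581, 2727]]
... * rho(a^-1) = [[3, 2], [-5, -3]]  ->  [[-2531, -2064], [6108, 4981]]
... * rho(b^-1) = [[1, -2], [3, -5]]  ->  [[-8723, 15382], [21051, -37121]]
... * rho(c^-1) = [[-29, -12], [-12, -5]]  ->  [[68383, 27766], [-165027, -67007]]
... * rho(b^-1) = [[1, -2], [3, -5]]  ->  [[151681, -275596], [-366048, 665089]]
... * rho(c) = [[-5, 12], [12, -29]]  ->  [[-4065557, 9812456], [9811308, -23680157]]
... * rho(b^-1) = [[1, -2], [3, -5]]  ->  [[25371811, -40931166], [-61229163, 98778169]]
... * rho(c) = [[-5, 12], [12, -29]]  ->  [[-618033047, 1491465546], [1491483843, -3599316857]]
... * rho(c) = [[-5, 12], [12, -29]]  ->  [[20987751787, -50668897398], [-50649221499, 122277994969]]
... * rho(b^-1) = [[1, -2], [3, -5]]  ->  [[-131018940407, 211368983416], [316184763408, -510091531847]]
tr = -131018940407 + -510091531847 = -641110472254

-641110472254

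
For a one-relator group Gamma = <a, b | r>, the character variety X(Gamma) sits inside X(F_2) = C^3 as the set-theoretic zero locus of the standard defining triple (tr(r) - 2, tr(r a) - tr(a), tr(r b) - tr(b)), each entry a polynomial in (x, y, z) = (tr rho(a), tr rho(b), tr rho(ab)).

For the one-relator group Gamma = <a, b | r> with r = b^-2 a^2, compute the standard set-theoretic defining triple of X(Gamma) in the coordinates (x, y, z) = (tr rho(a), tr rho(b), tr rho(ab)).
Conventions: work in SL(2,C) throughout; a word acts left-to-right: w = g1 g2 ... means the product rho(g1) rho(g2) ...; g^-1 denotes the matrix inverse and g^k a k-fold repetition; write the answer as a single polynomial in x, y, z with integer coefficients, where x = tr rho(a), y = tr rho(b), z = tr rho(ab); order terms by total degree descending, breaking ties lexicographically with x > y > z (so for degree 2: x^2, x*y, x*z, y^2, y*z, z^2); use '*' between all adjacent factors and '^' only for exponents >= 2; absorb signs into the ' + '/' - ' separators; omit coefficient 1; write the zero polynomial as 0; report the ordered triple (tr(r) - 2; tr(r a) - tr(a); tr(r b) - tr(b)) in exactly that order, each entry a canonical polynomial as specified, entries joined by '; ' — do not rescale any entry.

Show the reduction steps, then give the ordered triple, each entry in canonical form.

tr(a^2) = tr(a)*tr(a) - tr(1) = x^2 - 2
tr(a^2 b) = tr(a)*tr(b a) - tr(b) = x*z - y
use: tr(b^-1 a^2) = tr(a^2)*tr(b) - tr(a^2 b) = x^2*y - x*z - y
tr(b^-2 a^2) = tr(b^-1 a^2)*tr(b) - tr(b^-1 a^2 b) = x^2*y^2 - x*y*z - x^2 - y^2 + 2
tr(a^3) = tr(a)*tr(a^2) - tr(a)   [square of a] = x^3 - 3*x
tr(a^3 b) = tr(a)*tr(b a^2) - tr(b a)   [square of a] = x^2*z - x*y - z
apply: tr(a^3 b^-1) = tr(a^3)*tr(b) - tr(a^3 b)   [inverse elimination on b] = x^3*y - x^2*z - 2*x*y + z
apply: tr(b^-2 a^3) = tr(a^3 b^-1)*tr(b) - tr(a^3)   [inverse elimination on b] = x^3*y^2 - x^2*y*z - x^3 - 2*x*y^2 + y*z + 3*x
assemble the triple (tr(r) - 2; tr(r a) - x; tr(r b) - y)

x^2*y^2 - x*y*z - x^2 - y^2; x^3*y^2 - x^2*y*z - x^3 - 2*x*y^2 + y*z + 2*x; x^2*y - x*z - 2*y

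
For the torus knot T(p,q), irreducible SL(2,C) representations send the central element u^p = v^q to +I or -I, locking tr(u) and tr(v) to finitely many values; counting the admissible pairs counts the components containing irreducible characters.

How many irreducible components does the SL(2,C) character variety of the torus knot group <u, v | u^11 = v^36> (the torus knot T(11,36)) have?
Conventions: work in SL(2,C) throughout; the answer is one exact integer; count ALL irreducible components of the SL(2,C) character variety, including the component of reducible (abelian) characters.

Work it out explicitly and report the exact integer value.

For T(11,36): irreducibility forces the central element u^11 = v^36 to one of +I, -I.
On an irreducible component, tr(u) is locked at 2*cos(pi*alpha/11) for some alpha in 1..10, and tr(v) at 2*cos(pi*beta/36) for some beta in 1..35.
u^11 = (-1)^alpha I and v^36 = (-1)^beta I must agree, so alpha and beta have equal parity.
count pairs: odd alpha (5 choices) x odd beta (18), plus even alpha (5) x even beta (17): 5*18 + 5*17 = 175.
That is 175 components of irreducible characters, and with the reducible (abelian) component the total is 176.

176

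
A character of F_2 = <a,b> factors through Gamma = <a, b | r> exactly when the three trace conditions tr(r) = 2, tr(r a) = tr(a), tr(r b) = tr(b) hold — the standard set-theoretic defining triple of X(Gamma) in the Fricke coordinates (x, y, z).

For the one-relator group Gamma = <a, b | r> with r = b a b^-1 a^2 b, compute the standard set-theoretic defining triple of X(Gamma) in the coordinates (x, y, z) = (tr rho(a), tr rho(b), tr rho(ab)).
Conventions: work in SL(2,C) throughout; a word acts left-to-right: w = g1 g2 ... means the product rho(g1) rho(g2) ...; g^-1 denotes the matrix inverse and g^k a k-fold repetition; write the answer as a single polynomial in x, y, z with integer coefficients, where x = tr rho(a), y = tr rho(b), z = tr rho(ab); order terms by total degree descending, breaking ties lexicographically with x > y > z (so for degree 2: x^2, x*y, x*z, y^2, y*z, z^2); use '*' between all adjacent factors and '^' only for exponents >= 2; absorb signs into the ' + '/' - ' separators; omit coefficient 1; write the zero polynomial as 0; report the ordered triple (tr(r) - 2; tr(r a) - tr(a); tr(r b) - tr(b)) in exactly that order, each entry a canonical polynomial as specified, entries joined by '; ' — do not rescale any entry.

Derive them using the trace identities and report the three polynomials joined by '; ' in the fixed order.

x^2*y^2*z - x^3*y - x*y^3 - x*y*z^2 + x^2*z + 3*x*y - z - 2; x^2*y*z^2 - x*y^2*z - x*z^3 - x^2*y + 2*x*z - x + y; x^2*y^3*z - x^3*y^2 - x*y^4 - x*y^2*z^2 + 4*x*y^2 + x*z^2 - y*z - x - y

trace(b^2 a) = trace(b) * trace(a b) - trace(a) = y*z - x
trace(b^2) = trace(b) * trace(b) - trace(1) = y^2 - 2
trace(a b^2 a) = trace(a) * trace(b^2 a) - trace(b^2) = x*y*z - x^2 - y^2 + 2
trace(a^2 b^2 a) = trace(a) * trace(a b^2 a) - trace(a b^2) = x^2*y*z - x^3 - x*y^2 - y*z + 3*x
trace(a b a b) = trace(b a) * trace(b a) - trace(1)   [split at repeated b] = z^2 - 2
trace(a b a) = trace(a) * trace(b a) - trace(b) = x*z - y
trace(b^2 a b a) = trace(b) * trace(a b a b) - trace(a b a) = y*z^2 - x*z - y
trace(b^2 a b) = trace(b) * trace(b a b) - trace(b a) = y^2*z - x*y - z
trace(a^2 b^2 a b) = trace(a) * trace(b^2 a b a) - trace(b^2 a b) = x*y*z^2 - x^2*z - y^2*z + z
trace(b a b^-1 a^2 b) = trace(a^2 b^2 a) * trace(b) - trace(a^2 b^2 a b) = x^2*y^2*z - x^3*y - x*y^3 - x*y*z^2 + x^2*z + 3*x*y - z
trace(a b a b a) = trace(a) * trace(b a b a) - trace(b a b)   [square of a] = x*z^2 - y*z - x
trace(a^2 b a b a) = trace(a) * trace(a b a b a) - trace(a b a b)   [square of a] = x^2*z^2 - x*y*z - x^2 - z^2 + 2
trace(b a b a b a) = trace(b a b a) * trace(b a) - trace(a b)   [split at a repeated b] = z^3 - 3*z
trace(a^2 b a b a b) = trace(a) * trace(b a b a b a) - trace(b a b a b)   [square of a] = x*z^3 - y*z^2 - 2*x*z + y
trace(b a b^-1 a^2 b a) = trace(a^2 b a b a) * trace(b) - trace(a^2 b a b a b)   [inverse elimination on b] = x^2*y*z^2 - x*y^2*z - x*z^3 - x^2*y + 2*x*z + y
trace(a b^3 a) = trace(b) * trace(a^2 b^2) - trace(a^2 b) = x*y^2*z - x^2*y - y^3 - x*z + 3*y
trace(a^2 b^3 a) = trace(a) * trace(a b^3 a) - trace(a b^3) = x^2*y^2*z - x^3*y - x*y^3 - x^2*z - y^2*z + 4*x*y + z
trace(a^2 b^3 a b) = trace(b) * trace(b a b a^2 b) - trace(b a b a^2) = x*y^2*z^2 - x^2*y*z - y^3*z - x*z^2 + 2*y*z + x
trace(b a b^-1 a^2 b^2) = trace(a^2 b^3 a) * trace(b) - trace(a^2 b^3 a b) = x^2*y^3*z - x^3*y^2 - x*y^4 - x*y^2*z^2 + 4*x*y^2 + x*z^2 - y*z - x
assemble the triple (trace(r) - 2; trace(r a) - x; trace(r b) - y)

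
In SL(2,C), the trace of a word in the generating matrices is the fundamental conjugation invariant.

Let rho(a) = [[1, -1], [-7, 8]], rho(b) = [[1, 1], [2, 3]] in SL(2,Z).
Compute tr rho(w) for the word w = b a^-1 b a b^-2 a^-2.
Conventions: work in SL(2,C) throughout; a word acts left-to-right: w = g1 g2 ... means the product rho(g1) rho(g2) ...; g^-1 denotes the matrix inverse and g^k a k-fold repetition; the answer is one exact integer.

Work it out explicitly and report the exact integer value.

-163134

rho(b) = [[1, 1], [2, 3]]
... * rho(a^-1) = [[8, 1], [7, 1]]  ->  [[15, 2], [37, 5]]
... * rho(b) = [[1, 1], [2, 3]]  ->  [[19, 21], [47, 52]]
... * rho(a) = [[1, -1], [-7, 8]]  ->  [[-128, 149], [-317, 369]]
... * rho(b^-1) = [[3, -1], [-2, 1]]  ->  [[-682, 277], [-1689, 686]]
... * rho(b^-1) = [[3, -1], [-2, 1]]  ->  [[-2600, 959], [-6439, 2375]]
... * rho(a^-1) = [[8, 1], [7, 1]]  ->  [[-14087, -1641], [-34887, -4064]]
... * rho(a^-1) = [[8, 1], [7, 1]]  ->  [[-124183, -15728], [-307544, -38951]]
tr = -124183 + -38951 = -163134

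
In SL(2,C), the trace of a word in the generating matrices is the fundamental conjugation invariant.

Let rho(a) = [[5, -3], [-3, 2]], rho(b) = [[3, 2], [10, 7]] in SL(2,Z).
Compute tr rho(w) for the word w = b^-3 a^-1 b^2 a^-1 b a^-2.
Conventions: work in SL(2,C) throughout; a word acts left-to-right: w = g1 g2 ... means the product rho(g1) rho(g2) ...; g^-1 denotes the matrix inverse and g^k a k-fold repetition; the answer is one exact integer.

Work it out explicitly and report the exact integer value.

-364952149

rho(b^-1) = [[7, -2], [-10, 3]]
... * rho(b^-1) = [[7, -2], [-10, 3]]  ->  [[69, -20], [-100, 29]]
... * rho(b^-1) = [[7, -2], [-10, 3]]  ->  [[683, -198], [-990, 287]]
... * rho(a^-1) = [[2, 3], [3, 5]]  ->  [[772, 1059], [-1119, -1535]]
... * rho(b) = [[3, 2], [10, 7]]  ->  [[12906, 8957], [-18707, -12983]]
... * rho(b) = [[3, 2], [10, 7]]  ->  [[128288, 88511], [-185951, -128295]]
... * rho(a^-1) = [[2, 3], [3, 5]]  ->  [[522109, 827419], [-756787, -1199328]]
... * rho(b) = [[3, 2], [10, 7]]  ->  [[9840517, 6836151], [-14263641, -9908870]]
... * rho(a^-1) = [[2, 3], [3, 5]]  ->  [[40189487, 63702306], [-58253892, -92335273]]
... * rho(a^-1) = [[2, 3], [3, 5]]  ->  [[271485892, 439079991], [-393513603, -636438041]]
tr = 271485892 + -636438041 = -364952149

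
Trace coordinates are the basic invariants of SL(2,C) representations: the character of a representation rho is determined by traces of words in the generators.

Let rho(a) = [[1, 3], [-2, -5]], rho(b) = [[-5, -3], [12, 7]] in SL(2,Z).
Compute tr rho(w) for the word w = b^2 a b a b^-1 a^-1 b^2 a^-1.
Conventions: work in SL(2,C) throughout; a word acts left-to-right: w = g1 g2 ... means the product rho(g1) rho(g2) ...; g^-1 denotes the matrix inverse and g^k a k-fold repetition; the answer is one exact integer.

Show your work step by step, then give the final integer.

rho(b) = [[-5, -3], [12, 7]]
... * rho(b) = [[-5, -3], [12, 7]]  ->  [[-11, -6], [24, 13]]
... * rho(a) = [[1, 3], [-2, -5]]  ->  [[1, -3], [-2, 7]]
... * rho(b) = [[-5, -3], [12, 7]]  ->  [[-41, -24], [94, 55]]
... * rho(a) = [[1, 3], [-2, -5]]  ->  [[7, -3], [-16, 7]]
... * rho(b^-1) = [[7, 3], [-12, -5]]  ->  [[85, 36], [-196, -83]]
... * rho(a^-1) = [[-5, -3], [2, 1]]  ->  [[-353, -219], [814, 505]]
... * rho(b) = [[-5, -3], [12, 7]]  ->  [[-863, -474], [1990, 1093]]
... * rho(b) = [[-5, -3], [12, 7]]  ->  [[-1373, -729], [3166, 1681]]
... * rho(a^-1) = [[-5, -3], [2, 1]]  ->  [[5407, 3390], [-12468, -7817]]
tr = 5407 + -7817 = -2410

-2410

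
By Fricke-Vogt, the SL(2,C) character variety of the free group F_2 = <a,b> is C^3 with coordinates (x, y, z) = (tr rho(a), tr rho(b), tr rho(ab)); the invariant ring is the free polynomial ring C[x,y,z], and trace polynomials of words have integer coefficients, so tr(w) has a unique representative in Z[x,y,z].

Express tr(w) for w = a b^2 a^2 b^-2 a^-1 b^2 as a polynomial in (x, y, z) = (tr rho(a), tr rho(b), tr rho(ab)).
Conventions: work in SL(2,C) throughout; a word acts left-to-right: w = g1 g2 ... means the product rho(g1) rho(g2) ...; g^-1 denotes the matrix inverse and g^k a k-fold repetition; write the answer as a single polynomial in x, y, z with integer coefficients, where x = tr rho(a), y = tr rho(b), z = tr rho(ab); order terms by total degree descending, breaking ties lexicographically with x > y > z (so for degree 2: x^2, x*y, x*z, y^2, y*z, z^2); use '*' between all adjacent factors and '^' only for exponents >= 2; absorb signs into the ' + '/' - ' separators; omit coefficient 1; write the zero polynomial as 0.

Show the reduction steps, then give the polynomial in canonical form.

-x^2*y^4*z^2 + 2*x^3*y^3*z + x*y^5*z + x*y^3*z^3 - x^4*y^2 - x^2*y^4 - x^2*y^2*z^2 - 4*x*y^3*z + 4*x^2*y^2 + x*y*z - x^2 - y^2 + 2

tr(a b a b) = tr(a b)*tr(a b) - tr(1)   [split at a repeated a] = z^2 - 2
tr(a b a) = tr(a)*tr(b a) - tr(b)   [square of a] = x*z - y
and tr(b a b^2 a) = tr(b)*tr(a b a b) - tr(a b a)   [square of b] = y*z^2 - x*z - y
tr(b a b) = tr(b)*tr(a b) - tr(a)   [square of b] = y*z - x
and tr(b a b^2) = tr(b)*tr(b a b) - tr(b a)   [square of b] = y^2*z - x*y - z
tr(b a b^2 a^2) = tr(a)*tr(b a b^2 a) - tr(b a b^2)   [square of a] = x*y*z^2 - x^2*z - y^2*z + z
next, tr(a b^2 a^3 b) = tr(a)*tr(b a b^2 a^2) - tr(b a b^2 a)   [square of a] = x^2*y*z^2 - x^3*z - x*y^2*z - y*z^2 + 2*x*z + y
tr(a b a^2) = tr(a)*tr(b a^2) - tr(b a)   [square of a] = x^2*z - x*y - z
tr(a^4 b) = tr(a)*tr(a b a^2) - tr(a b a)   [square of a] = x^3*z - x^2*y - 2*x*z + y
next, tr(a^2) = tr(a)*tr(a) - tr(1)   [square of a] = x^2 - 2
tr(a^3) = tr(a)*tr(a^2) - tr(a)   [square of a] = x^3 - 3*x
next, tr(a^4) = tr(a)*tr(a^3) - tr(a^2)   [square of a] = x^4 - 4*x^2 + 2
tr(a b^2 a^3) = tr(b)*tr(a^4 b) - tr(a^4)   [square of b] = x^3*y*z - x^4 - x^2*y^2 - 2*x*y*z + 4*x^2 + y^2 - 2
tr(a b^2 a b^2 a^2) = tr(b)*tr(a b^2 a^3 b) - tr(a b^2 a^3)   [square of b] = x^2*y^2*z^2 - 2*x^3*y*z - x*y^3*z + x^4 + x^2*y^2 - y^2*z^2 + 4*x*y*z - 4*x^2 + 2
tr(a b a b a b) = tr(a b a b)*tr(a b) - tr(b a)   [split at a repeated a] = z^3 - 3*z
tr(a b a b a) = tr(a)*tr(b a b a) - tr(b a b)   [square of a] = x*z^2 - y*z - x
tr(b a b^2 a b a) = tr(b)*tr(a b a b a b) - tr(a b a b a)   [square of b] = y*z^3 - x*z^2 - 2*y*z + x
tr(b^2) = tr(b)*tr(b) - tr(1)   [square of b] = y^2 - 2
next, tr(a b^2 a) = tr(a)*tr(b^2 a) - tr(b^2)   [square of a] = x*y*z - x^2 - y^2 + 2
tr(b a b^2 a b) = tr(b)*tr(a b^2 a b) - tr(a b^2 a)   [square of b] = y^2*z^2 - 2*x*y*z + x^2 - 2
tr(a^2 b a b^2 a b) = tr(a)*tr(b a b^2 a b a) - tr(b a b^2 a b)   [square of a] = x*y*z^3 - x^2*z^2 - y^2*z^2 + 2
next, tr(a b^2 a b^2 a^2 b) = tr(b)*tr(a^2 b a b^2 a b) - tr(a^2 b a b^2 a)   [square of b] = x*y^2*z^3 - 2*x^2*y*z^2 - y^3*z^2 + x^3*z + x*y^2*z + y*z^2 - 2*x*z + y
tr(b^2 a b^2 a^2 b^-1 a) = tr(a b^2 a b^2 a^2)*tr(b) - tr(a b^2 a b^2 a^2 b)   [inverse elimination on b] = x^2*y^3*z^2 - 2*x^3*y^2*z - x*y^4*z - x*y^2*z^3 + x^4*y + x^2*y^3 + 2*x^2*y*z^2 - x^3*z + 3*x*y^2*z - 4*x^2*y - y*z^2 + 2*x*z + y
tr(b^-1 a^-1 b^2 a b^2 a^2) = tr(b^2 a b^2 a^2 b^-1)*tr(a) - tr(b^2 a b^2 a^2 b^-1 a)   [inverse elimination on a] = -x^2*y^3*z^2 + 2*x^3*y^2*z + x*y^4*z + x*y^2*z^3 - x^4*y - x^2*y^3 - x^2*y*z^2 - 4*x*y^2*z + 4*x^2*y + y*z^2 - x*z - y
tr(a b^2 a^2 b^-2 a^-1 b^2) = tr(b^-1 a^-1 b^2 a b^2 a^2)*tr(b) - tr(b^-1 a^-1 b^2 a b^2 a^2 b)   [inverse elimination on b] = -x^2*y^4*z^2 + 2*x^3*y^3*z + x*y^5*z + x*y^3*z^3 - x^4*y^2 - x^2*y^4 - x^2*y^2*z^2 - 4*x*y^3*z + 4*x^2*y^2 + x*y*z - x^2 - y^2 + 2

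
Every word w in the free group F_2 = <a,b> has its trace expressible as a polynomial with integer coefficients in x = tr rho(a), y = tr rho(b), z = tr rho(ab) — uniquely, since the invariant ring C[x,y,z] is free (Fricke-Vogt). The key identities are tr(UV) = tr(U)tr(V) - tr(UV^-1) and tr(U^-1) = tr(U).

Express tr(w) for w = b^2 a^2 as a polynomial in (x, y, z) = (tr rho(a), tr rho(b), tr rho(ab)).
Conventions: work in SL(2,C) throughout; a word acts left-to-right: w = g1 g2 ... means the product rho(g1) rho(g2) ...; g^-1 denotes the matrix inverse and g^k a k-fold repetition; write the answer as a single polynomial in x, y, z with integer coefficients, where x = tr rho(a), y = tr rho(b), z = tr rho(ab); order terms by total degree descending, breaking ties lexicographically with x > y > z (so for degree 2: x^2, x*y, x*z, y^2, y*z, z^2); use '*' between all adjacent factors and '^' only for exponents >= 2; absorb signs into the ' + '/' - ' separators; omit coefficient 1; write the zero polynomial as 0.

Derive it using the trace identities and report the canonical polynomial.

x*y*z - x^2 - y^2 + 2

trace(b^2 a) = trace(b) * trace(a b) - trace(a)  (reduce the b square) = y*z - x
trace(b^2) = trace(b) * trace(b) - trace(1)  (reduce the b square) = y^2 - 2
trace(b^2 a^2) = trace(a) * trace(b^2 a) - trace(b^2)  (reduce the a square) = x*y*z - x^2 - y^2 + 2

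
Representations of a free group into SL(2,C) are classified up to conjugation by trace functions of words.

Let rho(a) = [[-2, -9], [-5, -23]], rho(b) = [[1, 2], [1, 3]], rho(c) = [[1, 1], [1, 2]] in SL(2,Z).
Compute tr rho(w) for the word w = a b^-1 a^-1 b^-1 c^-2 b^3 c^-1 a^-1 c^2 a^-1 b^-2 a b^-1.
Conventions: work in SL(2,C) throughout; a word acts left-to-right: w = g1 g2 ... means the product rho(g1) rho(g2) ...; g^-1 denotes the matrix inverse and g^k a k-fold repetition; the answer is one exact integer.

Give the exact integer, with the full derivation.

146545034

rho(a) = [[-2, -9], [-5, -23]]
... * rho(b^-1) = [[3, -2], [-1, 1]]  ->  [[3, -5], [8, -13]]
... * rho(a^-1) = [[-23, 9], [5, -2]]  ->  [[-94, 37], [-249, 98]]
... * rho(b^-1) = [[3, -2], [-1, 1]]  ->  [[-319, 225], [-845, 596]]
... * rho(c^-1) = [[2, -1], [-1, 1]]  ->  [[-863, 544], [-2286, 1441]]
... * rho(c^-1) = [[2, -1], [-1, 1]]  ->  [[-2270, 1407], [-6013, 3727]]
... * rho(b) = [[1, 2], [1, 3]]  ->  [[-863, -319], [-2286, -845]]
... * rho(b) = [[1, 2], [1, 3]]  ->  [[-1182, -2683], [-3131, -7107]]
... * rho(b) = [[1, 2], [1, 3]]  ->  [[-3865, -10413], [-10238, -27583]]
... * rho(c^-1) = [[2, -1], [-1, 1]]  ->  [[2683, -6548], [7107, -17345]]
... * rho(a^-1) = [[-23, 9], [5, -2]]  ->  [[-94449, 37243], [-250186, 98653]]
... * rho(c) = [[1, 1], [1, 2]]  ->  [[-57206, -19963], [-151533, -52880]]
... * rho(c) = [[1, 1], [1, 2]]  ->  [[-77169, -97132], [-204413, -257293]]
... * rho(a^-1) = [[-23, 9], [5, -2]]  ->  [[1289227, -500257], [3415034, -1325131]]
... * rho(b^-1) = [[3, -2], [-1, 1]]  ->  [[4367938, -3078711], [11570233, -8155199]]
... * rho(b^-1) = [[3, -2], [-1, 1]]  ->  [[16182525, -11814587], [42865898, -31295665]]
... * rho(a) = [[-2, -9], [-5, -23]]  ->  [[26707885, 126092776], [70746529, 334007213]]
... * rho(b^-1) = [[3, -2], [-1, 1]]  ->  [[-45969121, 72677006], [-121767626, 192514155]]
tr = -45969121 + 192514155 = 146545034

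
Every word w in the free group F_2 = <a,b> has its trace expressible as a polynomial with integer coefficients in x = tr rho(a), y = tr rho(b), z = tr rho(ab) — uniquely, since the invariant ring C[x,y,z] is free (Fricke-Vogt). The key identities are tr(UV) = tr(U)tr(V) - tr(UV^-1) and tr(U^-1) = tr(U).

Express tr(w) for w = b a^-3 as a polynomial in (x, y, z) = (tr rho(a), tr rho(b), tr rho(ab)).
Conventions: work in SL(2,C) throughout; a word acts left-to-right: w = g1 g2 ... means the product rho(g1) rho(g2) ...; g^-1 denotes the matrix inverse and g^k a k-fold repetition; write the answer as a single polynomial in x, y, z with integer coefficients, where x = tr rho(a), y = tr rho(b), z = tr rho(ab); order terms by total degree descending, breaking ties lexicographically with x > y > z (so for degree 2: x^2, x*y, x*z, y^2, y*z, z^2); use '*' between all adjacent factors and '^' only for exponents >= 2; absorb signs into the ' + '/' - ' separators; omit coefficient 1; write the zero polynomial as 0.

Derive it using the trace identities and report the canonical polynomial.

tr(a^-1 b) = tr(b) tr(a) - tr(b a)  (eliminate a^-1) = x*y - z
tr(a^-1 b a^-1) = tr(a^-1 b) tr(a) - tr(a^-1 b a)  (eliminate a^-1) = x^2*y - x*z - y
so tr(b a^-3) = tr(a^-1 b a^-1) tr(a) - tr(a^-1 b)  (eliminate a^-1) = x^3*y - x^2*z - 2*x*y + z

x^3*y - x^2*z - 2*x*y + z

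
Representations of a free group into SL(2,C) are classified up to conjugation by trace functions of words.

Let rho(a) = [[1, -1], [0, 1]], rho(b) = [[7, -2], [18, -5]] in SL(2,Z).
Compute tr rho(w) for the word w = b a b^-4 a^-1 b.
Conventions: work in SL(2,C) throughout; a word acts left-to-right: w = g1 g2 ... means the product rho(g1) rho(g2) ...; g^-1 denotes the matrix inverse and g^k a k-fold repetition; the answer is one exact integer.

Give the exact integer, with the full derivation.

2594

rho(b) = [[7, -2], [18, -5]]
... * rho(a) = [[1, -1], [0, 1]]  ->  [[7, -9], [18, -23]]
... * rho(b^-1) = [[-5, 2], [-18, 7]]  ->  [[127, -49], [324, -125]]
... * rho(b^-1) = [[-5, 2], [-18, 7]]  ->  [[247, -89], [630, -227]]
... * rho(b^-1) = [[-5, 2], [-18, 7]]  ->  [[367, -129], [936, -329]]
... * rho(b^-1) = [[-5, 2], [-18, 7]]  ->  [[487, -169], [1242, -431]]
... * rho(a^-1) = [[1, 1], [0, 1]]  ->  [[487, 318], [1242, 811]]
... * rho(b) = [[7, -2], [18, -5]]  ->  [[9133, -2564], [23292, -6539]]
tr = 9133 + -6539 = 2594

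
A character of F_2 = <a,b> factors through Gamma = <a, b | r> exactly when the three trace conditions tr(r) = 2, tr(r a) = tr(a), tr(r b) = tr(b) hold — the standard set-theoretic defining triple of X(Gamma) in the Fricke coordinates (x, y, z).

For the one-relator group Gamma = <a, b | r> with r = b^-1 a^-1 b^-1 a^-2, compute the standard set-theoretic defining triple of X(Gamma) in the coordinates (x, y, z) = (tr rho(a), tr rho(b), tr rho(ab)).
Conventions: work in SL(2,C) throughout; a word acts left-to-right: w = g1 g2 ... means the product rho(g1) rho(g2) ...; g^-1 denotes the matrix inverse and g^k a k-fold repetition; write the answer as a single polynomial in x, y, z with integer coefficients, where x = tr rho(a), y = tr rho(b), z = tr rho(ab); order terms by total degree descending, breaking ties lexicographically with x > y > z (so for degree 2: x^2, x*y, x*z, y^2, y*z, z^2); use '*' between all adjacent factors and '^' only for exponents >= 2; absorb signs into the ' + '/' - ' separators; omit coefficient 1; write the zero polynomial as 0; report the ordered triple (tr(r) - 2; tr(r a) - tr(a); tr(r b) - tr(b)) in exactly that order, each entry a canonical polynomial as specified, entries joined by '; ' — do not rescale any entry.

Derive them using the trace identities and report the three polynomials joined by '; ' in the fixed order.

x*z^2 - y*z - x - 2; z^2 - x - 2; x^2*z - x*y - y - z

trace(a^-1) = trace(a) = x
trace(a^-1 b) = trace(b) trace(a) - trace(b a) = x*y - z
apply: trace(b^-1 a^-1) = trace(a^-1) trace(b) - trace(a^-1 b) = z
use: trace(a^-1 b^-1 a^-1) = trace(b^-1 a^-1) trace(a) - trace(b^-1) = x*z - y
trace(a^-1 b a^-1) = trace(b a^-1) trace(a) - trace(b) = x^2*y - x*z - y
trace(b^2) = trace(b) trace(b) - trace(1) = y^2 - 2
trace(b^2 a) = trace(b) trace(a b) - trace(a) = y*z - x
use: trace(b a^-1 b) = trace(b^2) trace(a) - trace(b^2 a) = x*y^2 - y*z - x
trace(b a b a) = trace(a b) trace(a b) - trace(1)   [split at repeated a] = z^2 - 2
trace(b a^-1 b a) = trace(b a b) trace(a) - trace(b a b a) = x*y*z - x^2 - z^2 + 2
trace(a^-1 b a^-1 b) = trace(b a^-1 b) trace(a) - trace(b a^-1 b a) = x^2*y^2 - 2*x*y*z + z^2 - 2
use: trace(a^-1 b^-1 a^-1 b) = trace(a^-1 b a^-1) trace(b) - trace(a^-1 b a^-1 b) = x*y*z - y^2 - z^2 + 2
trace(a^-1 b^-1 a^-1 b^-1) = trace(a^-1 b^-1 a^-1) trace(b) - trace(a^-1 b^-1 a^-1 b) = z^2 - 2
trace(b^-1 a^-1 b^-1 a^-2) = trace(a^-1 b^-1 a^-1 b^-1) trace(a) - trace(a^-1 b^-1 a^-1 b^-1 a) = x*z^2 - y*z - x
use: trace(a^-2) = trace(a^-1) trace(a) - trace(1)  (eliminate a^-1) = x^2 - 2
trace(a^-3) = trace(a^-2) trace(a) - trace(a^-1)  (eliminate a^-1) = x^3 - 3*x
trace(a^-3 b) = trace(a^-1 b a^-1) trace(a) - trace(a^-1 b)  (eliminate a^-1) = x^3*y - x^2*z - 2*x*y + z
trace(a^-1 b^-1 a^-2) = trace(a^-3) trace(b) - trace(a^-3 b)  (eliminate b^-1) = x^2*z - x*y - z
assemble the triple (trace(r) - 2; trace(r a) - x; trace(r b) - y)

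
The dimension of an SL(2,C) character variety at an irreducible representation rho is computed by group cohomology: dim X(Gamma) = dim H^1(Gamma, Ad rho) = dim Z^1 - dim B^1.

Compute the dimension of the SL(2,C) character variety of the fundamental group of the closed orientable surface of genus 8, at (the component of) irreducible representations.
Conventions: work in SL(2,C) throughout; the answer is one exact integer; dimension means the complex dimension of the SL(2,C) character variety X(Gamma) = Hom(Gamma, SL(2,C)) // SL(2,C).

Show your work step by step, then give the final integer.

42

Gamma = pi_1(Sigma_8) = < a_1, b_1, ..., a_8, b_8 | prod [a_i, b_i] > has 2g = 16 generators and 1 relator.
Before the relator condition, cocycle space has dim 3*16 = 48.
H^2 = coker(d_2) is dual to H^0 = 0 at irreducible rho (Poincare duality), so d_2 is onto: dim Z^1 = 45.
dim B^1 = 3 (coboundaries, injective at irreducible rho).
dim H^1 = 45 - 3 = 42 = dim X.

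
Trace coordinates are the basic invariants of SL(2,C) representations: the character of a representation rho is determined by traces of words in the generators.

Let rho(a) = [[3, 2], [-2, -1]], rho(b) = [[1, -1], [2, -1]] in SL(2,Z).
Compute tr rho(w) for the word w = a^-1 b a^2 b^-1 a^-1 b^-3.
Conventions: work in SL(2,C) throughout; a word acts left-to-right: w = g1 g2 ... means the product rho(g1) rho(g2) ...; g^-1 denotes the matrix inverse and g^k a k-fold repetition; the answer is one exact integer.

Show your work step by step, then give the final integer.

rho(a^-1) = [[-1, -2], [2, 3]]
... * rho(b) = [[1, -1], [2, -1]]  ->  [[-5, 3], [8, -5]]
... * rho(a) = [[3, 2], [-2, -1]]  ->  [[-21, -13], [34, 21]]
... * rho(a) = [[3, 2], [-2, -1]]  ->  [[-37, -29], [60, 47]]
... * rho(b^-1) = [[-1, 1], [-2, 1]]  ->  [[95, -66], [-154, 107]]
... * rho(a^-1) = [[-1, -2], [2, 3]]  ->  [[-227, -388], [368, 629]]
... * rho(b^-1) = [[-1, 1], [-2, 1]]  ->  [[1003, -615], [-1626, 997]]
... * rho(b^-1) = [[-1, 1], [-2, 1]]  ->  [[227, 388], [-368, -629]]
... * rho(b^-1) = [[-1, 1], [-2, 1]]  ->  [[-1003, 615], [1626, -997]]
tr = -1003 + -997 = -2000

-2000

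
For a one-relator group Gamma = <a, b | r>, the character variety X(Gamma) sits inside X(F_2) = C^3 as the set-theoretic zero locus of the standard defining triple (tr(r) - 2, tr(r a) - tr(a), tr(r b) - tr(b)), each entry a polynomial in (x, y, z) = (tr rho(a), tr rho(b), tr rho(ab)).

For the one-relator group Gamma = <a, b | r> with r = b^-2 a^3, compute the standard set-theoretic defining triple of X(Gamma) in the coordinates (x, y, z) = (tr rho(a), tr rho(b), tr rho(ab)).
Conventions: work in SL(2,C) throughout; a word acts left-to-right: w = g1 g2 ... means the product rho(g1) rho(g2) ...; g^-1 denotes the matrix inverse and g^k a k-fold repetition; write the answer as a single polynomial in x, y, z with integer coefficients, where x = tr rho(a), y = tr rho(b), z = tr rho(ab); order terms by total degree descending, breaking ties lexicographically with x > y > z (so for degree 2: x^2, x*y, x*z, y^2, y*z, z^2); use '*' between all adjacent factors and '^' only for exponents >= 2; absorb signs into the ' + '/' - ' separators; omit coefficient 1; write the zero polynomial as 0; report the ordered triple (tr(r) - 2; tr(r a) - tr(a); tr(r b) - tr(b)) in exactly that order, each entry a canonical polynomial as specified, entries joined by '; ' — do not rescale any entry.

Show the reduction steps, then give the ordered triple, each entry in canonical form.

x^3*y^2 - x^2*y*z - x^3 - 2*x*y^2 + y*z + 3*x - 2; x^4*y^2 - x^3*y*z - x^4 - 3*x^2*y^2 + 2*x*y*z + 4*x^2 + y^2 - x - 2; x^3*y - x^2*z - 2*x*y - y + z

reduce: trace(a^2) = trace(a) * trace(a) - trace(1)   [square of a] = x^2 - 2
so trace(a^3) = trace(a) * trace(a^2) - trace(a)   [square of a] = x^3 - 3*x
trace(a b a) = trace(a) * trace(b a) - trace(b)   [square of a] = x*z - y
trace(a^3 b) = trace(a) * trace(a b a) - trace(a b)   [square of a] = x^2*z - x*y - z
so trace(a^3 b^-1) = trace(a^3) * trace(b) - trace(a^3 b)   [inverse elimination on b] = x^3*y - x^2*z - 2*x*y + z
so trace(b^-2 a^3) = trace(a^3 b^-1) * trace(b) - trace(a^3)   [inverse elimination on b] = x^3*y^2 - x^2*y*z - x^3 - 2*x*y^2 + y*z + 3*x
so trace(a^4) = trace(a) * trace(a^3) - trace(a^2)   [square of a] = x^4 - 4*x^2 + 2
trace(a^4 b) = trace(a) * trace(a b a^2) - trace(a b a)   [square of a] = x^3*z - x^2*y - 2*x*z + y
trace(a^4 b^-1) = trace(a^4) * trace(b) - trace(a^4 b)   [inverse elimination on b] = x^4*y - x^3*z - 3*x^2*y + 2*x*z + y
reduce: trace(b^-2 a^4) = trace(a^4 b^-1) * trace(b) - trace(a^4)   [inverse elimination on b] = x^4*y^2 - x^3*y*z - x^4 - 3*x^2*y^2 + 2*x*y*z + 4*x^2 + y^2 - 2
assemble the triple (trace(r) - 2; trace(r a) - x; trace(r b) - y)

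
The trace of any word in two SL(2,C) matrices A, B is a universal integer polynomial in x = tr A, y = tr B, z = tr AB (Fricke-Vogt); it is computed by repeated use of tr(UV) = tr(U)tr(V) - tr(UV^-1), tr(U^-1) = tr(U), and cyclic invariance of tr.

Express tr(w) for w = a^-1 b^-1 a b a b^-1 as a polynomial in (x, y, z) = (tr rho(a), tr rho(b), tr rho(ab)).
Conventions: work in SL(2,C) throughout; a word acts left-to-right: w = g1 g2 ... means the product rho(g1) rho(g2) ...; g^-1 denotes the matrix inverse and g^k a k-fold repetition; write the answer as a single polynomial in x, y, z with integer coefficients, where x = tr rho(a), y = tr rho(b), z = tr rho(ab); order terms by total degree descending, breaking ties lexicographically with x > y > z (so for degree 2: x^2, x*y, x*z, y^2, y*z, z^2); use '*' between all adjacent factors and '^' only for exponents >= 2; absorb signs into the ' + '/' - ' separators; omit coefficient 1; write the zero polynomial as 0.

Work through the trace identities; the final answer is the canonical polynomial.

and trace(a b a) = trace(a) * trace(b a) - trace(b)  (reduce the a square) = x*z - y
trace(b a b a) = trace(b a) * trace(b a) - trace(1)  (split on b) = z^2 - 2
trace(b a b) = trace(b) * trace(a b) - trace(a)  (reduce the b square) = y*z - x
and trace(a b a b a) = trace(a) * trace(b a b a) - trace(b a b)  (reduce the a square) = x*z^2 - y*z - x
trace(a b a b a b) = trace(b a b a) * trace(b a) - trace(a b)  (split on b) = z^3 - 3*z
next, trace(b a b a b^-1 a) = trace(a b a b a) * trace(b) - trace(a b a b a b)  (eliminate b^-1) = x*y*z^2 - y^2*z - z^3 - x*y + 3*z
next, trace(a b a b^-1 a^-1 b) = trace(b a b a b^-1) * trace(a) - trace(b a b a b^-1 a)  (eliminate a^-1) = -x*y*z^2 + x^2*z + y^2*z + z^3 - 3*z
trace(a^-1 b^-1 a b a b^-1) = trace(a b a b^-1 a^-1) * trace(b) - trace(a b a b^-1 a^-1 b)  (eliminate b^-1) = x*y*z^2 - x^2*z - y^2*z - z^3 + x*y + 3*z

x*y*z^2 - x^2*z - y^2*z - z^3 + x*y + 3*z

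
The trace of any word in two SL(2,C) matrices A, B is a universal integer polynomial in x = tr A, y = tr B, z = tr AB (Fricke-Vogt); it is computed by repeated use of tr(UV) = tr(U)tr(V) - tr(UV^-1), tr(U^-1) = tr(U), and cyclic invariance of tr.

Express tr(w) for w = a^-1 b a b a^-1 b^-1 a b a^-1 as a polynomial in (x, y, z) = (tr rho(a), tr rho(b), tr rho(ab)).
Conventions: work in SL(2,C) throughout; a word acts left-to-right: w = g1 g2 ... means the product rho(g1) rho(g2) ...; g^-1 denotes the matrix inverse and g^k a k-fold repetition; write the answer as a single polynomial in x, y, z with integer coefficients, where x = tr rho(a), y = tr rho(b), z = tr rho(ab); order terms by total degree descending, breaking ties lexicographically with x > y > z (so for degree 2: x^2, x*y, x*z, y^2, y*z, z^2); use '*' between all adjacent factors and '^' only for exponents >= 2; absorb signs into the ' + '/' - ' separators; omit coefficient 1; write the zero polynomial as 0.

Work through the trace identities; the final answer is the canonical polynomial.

trace(a b^2) = trace(b)*trace(a b) - trace(a)  (reduce the b square) = y*z - x
trace(b a b^2) = trace(b)*trace(a b^2) - trace(a b)  (reduce the b square) = y^2*z - x*y - z
trace(a b a b) = trace(b a)*trace(b a) - trace(1)  (split on b) = z^2 - 2
trace(a b a) = trace(a)*trace(b a) - trace(b)  (reduce the a square) = x*z - y
trace(b a b^2 a) = trace(b)*trace(a b a b) - trace(a b a)  (reduce the b square) = y*z^2 - x*z - y
trace(b a^-1 b a b) = trace(b a b^2)*trace(a) - trace(b a b^2 a)  (eliminate a^-1) = x*y^2*z - x^2*y - y*z^2 + y
trace(b^2) = trace(b)*trace(b) - trace(1)  (reduce the b square) = y^2 - 2
trace(a b^2 a) = trace(a)*trace(b^2 a) - trace(b^2)  (reduce the a square) = x*y*z - x^2 - y^2 + 2
trace(b a b^2 a b) = trace(b)*trace(a b^2 a b) - trace(a b^2 a)  (reduce the b square) = y^2*z^2 - 2*x*y*z + x^2 - 2
trace(a b a b a b) = trace(a b a b)*trace(a b) - trace(b a)  (split on a) = z^3 - 3*z
trace(a b a b a) = trace(a)*trace(b a b a) - trace(b a b)  (reduce the a square) = x*z^2 - y*z - x
trace(b a b^2 a b a) = trace(b)*trace(a b a b a b) - trace(a b a b a)  (reduce the b square) = y*z^3 - x*z^2 - 2*y*z + x
trace(b a b a^-1 b a b) = trace(b a b^2 a b)*trace(a) - trace(b a b^2 a b a)  (eliminate a^-1) = x*y^2*z^2 - 2*x^2*y*z - y*z^3 + x^3 + x*z^2 + 2*y*z - 3*x
trace(b a b a b a b a) = trace(a b)*trace(a b a b a b) - trace(a^-1 b^-1 a^-1 b^-1)  (split on a) = z^4 - 4*z^2 + 2
trace(b a b a^-1 b a b a) = trace(b a b a b a b)*trace(a) - trace(b a b a b a b a)  (eliminate a^-1) = x*y*z^3 - x^2*z^2 - z^4 - 2*x*y*z + x^2 + 4*z^2 - 2
trace(a b a^-1 b a b a^-1 b) = trace(b a b a^-1 b a b)*trace(a) - trace(b a b a^-1 b a b a)  (eliminate a^-1) = x^2*y^2*z^2 - 2*x^3*y*z - 2*x*y*z^3 + x^4 + 2*x^2*z^2 + z^4 + 4*x*y*z - 4*x^2 - 4*z^2 + 2
trace(a^-1 b a b a^-1 b^-1 a b) = trace(a b a^-1 b a b a^-1)*trace(b) - trace(a b a^-1 b a b a^-1 b)  (eliminate b^-1) = -x^2*y^2*z^2 + 2*x^3*y*z + x*y^3*z + 2*x*y*z^3 - x^4 - x^2*y^2 - 2*x^2*z^2 - y^2*z^2 - z^4 - 4*x*y*z + 4*x^2 + y^2 + 4*z^2 - 2
trace(b a b a^-1 b^-1 a b) = trace(a b^2 a b a^-1)*trace(b) - trace(a b^2 a b a^-1 b)  (eliminate b^-1) = -x*y^2*z^2 + 2*x^2*y*z + y^3*z + y*z^3 - x^3 - x*y^2 - x*z^2 - 3*y*z + 3*x
trace(a^-1 b a b a^-1 b^-1 a b a^-1) = trace(a^-1 b a b a^-1 b^-1 a b)*trace(a) - trace(a^-1 b a b a^-1 b^-1 a b a)  (eliminate a^-1) = -x^3*y^2*z^2 + 2*x^4*y*z + x^2*y^3*z + 2*x^2*y*z^3 - x^5 - x^3*y^2 - 2*x^3*z^2 - x*z^4 - 6*x^2*y*z - y^3*z - y*z^3 + 5*x^3 + 2*x*y^2 + 5*x*z^2 + 3*y*z - 5*x

-x^3*y^2*z^2 + 2*x^4*y*z + x^2*y^3*z + 2*x^2*y*z^3 - x^5 - x^3*y^2 - 2*x^3*z^2 - x*z^4 - 6*x^2*y*z - y^3*z - y*z^3 + 5*x^3 + 2*x*y^2 + 5*x*z^2 + 3*y*z - 5*x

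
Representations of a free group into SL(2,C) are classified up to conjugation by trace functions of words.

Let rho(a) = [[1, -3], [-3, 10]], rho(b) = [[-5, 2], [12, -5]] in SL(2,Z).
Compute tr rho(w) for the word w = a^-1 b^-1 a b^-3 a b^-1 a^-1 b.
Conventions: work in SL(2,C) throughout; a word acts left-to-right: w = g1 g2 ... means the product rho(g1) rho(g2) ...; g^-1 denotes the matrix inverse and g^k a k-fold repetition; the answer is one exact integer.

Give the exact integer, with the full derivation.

rho(a^-1) = [[10, 3], [3, 1]]
... * rho(b^-1) = [[-5, -2], [-12, -5]]  ->  [[-86, -35], [-27, -11]]
... * rho(a) = [[1, -3], [-3, 10]]  ->  [[19, -92], [6, -29]]
... * rho(b^-1) = [[-5, -2], [-12, -5]]  ->  [[1009, 422], [318, 133]]
... * rho(b^-1) = [[-5, -2], [-12, -5]]  ->  [[-10109, -4128], [-3186, -1301]]
... * rho(b^-1) = [[-5, -2], [-12, -5]]  ->  [[100081, 40858], [31542, 12877]]
... * rho(a) = [[1, -3], [-3, 10]]  ->  [[-22493, 108337], [-7089, 34144]]
... * rho(b^-1) = [[-5, -2], [-12, -5]]  ->  [[-1187579, -496699], [-374283, -156542]]
... * rho(a^-1) = [[10, 3], [3, 1]]  ->  [[-13365887, -4059436], [-4212456, -1279391]]
... * rho(b) = [[-5, 2], [12, -5]]  ->  [[18116203, -6434594], [5709588, -2027957]]
tr = 18116203 + -2027957 = 16088246

16088246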